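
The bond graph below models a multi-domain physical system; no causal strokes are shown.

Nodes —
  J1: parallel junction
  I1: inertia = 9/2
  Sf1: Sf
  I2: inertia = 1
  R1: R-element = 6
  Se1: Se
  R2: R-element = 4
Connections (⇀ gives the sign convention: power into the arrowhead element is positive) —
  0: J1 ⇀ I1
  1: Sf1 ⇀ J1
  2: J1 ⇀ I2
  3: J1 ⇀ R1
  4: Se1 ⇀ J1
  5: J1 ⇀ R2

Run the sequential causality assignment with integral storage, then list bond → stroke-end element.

b0 stroke→I1
b1 stroke→Sf1
b2 stroke→I2
b3 stroke→R1
b4 stroke→J1
b5 stroke→R2

β1 stroke at Sf1  (source Sf1 imposes f)
β4 stroke at J1  (source Se1 imposes e)
β0 stroke at I1  (0-jn J1 has e-setter on 4)
β2 stroke at I2  (J1 effort already set via bond 4)
β3 stroke at R1  (0-jn J1 has e-setter on 4)
β5 stroke at R2  (J1 effort already set via bond 4)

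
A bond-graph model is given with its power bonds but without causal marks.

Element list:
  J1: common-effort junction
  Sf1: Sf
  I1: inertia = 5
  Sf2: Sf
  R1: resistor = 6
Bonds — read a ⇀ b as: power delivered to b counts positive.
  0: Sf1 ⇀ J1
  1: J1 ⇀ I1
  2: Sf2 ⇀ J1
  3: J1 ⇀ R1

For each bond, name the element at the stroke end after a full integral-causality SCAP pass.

#0 stroke at Sf1
#1 stroke at I1
#2 stroke at Sf2
#3 stroke at J1

bond 0 |Sf1  (Sf1 (Sf) sets flow on bond)
bond 2 |Sf2  (Sf2 fixes flow; stroke at Sf2)
bond 1 |I1  (I1 integral (f out))
bond 3 |J1  (only one effort-in slot at J1)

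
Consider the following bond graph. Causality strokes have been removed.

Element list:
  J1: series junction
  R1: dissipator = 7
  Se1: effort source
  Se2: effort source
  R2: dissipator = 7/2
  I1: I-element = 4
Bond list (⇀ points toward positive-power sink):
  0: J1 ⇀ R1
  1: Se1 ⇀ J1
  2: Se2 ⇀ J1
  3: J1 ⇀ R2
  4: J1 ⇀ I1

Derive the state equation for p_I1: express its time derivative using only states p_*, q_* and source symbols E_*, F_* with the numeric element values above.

dp_I1/dt = E_Se1 + E_Se2 - 21*p_I1/8

b1 |J1  (Se1: effort source, stroke at far end)
b2 |J1  (Se2: effort source, stroke at far end)
b4 |I1  (I1 integral (f out))
b0 |J1  (1-jn J1 has f-setter on 4)
b3 |J1  (common-f at J1 fixed by 4)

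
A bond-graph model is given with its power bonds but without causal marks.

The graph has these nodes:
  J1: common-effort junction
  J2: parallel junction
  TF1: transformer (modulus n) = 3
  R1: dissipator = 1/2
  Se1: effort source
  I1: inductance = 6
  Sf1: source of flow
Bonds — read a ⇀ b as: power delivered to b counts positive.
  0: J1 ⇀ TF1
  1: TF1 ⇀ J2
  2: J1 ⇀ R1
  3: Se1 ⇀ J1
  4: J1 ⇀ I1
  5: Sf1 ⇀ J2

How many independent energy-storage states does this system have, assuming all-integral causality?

1  (I1 all integral)

#3 stroke→J1  (source Se1 imposes e)
#5 stroke→Sf1  (Sf1: flow source, stroke at near end)
#0 stroke→TF1  (0-jn J1 has e-setter on 3)
#2 stroke→R1  (common-e at J1 fixed by 3)
#4 stroke→I1  (0-jn J1 has e-setter on 3)
#1 stroke→J2  (only one effort-in slot at J2)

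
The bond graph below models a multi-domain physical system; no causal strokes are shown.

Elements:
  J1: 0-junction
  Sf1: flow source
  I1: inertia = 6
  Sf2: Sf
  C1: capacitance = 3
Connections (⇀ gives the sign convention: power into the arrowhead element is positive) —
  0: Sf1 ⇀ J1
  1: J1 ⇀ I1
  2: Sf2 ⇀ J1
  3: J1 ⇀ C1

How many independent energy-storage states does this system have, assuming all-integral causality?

bond 0 stroke at Sf1  (Sf1 fixes flow; stroke at Sf1)
bond 2 stroke at Sf2  (Sf2 fixes flow; stroke at Sf2)
bond 1 stroke at I1  (I1 integral (f out))
bond 3 stroke at J1  (J1: last free bond brings effort in)

2  (C1, I1 all integral)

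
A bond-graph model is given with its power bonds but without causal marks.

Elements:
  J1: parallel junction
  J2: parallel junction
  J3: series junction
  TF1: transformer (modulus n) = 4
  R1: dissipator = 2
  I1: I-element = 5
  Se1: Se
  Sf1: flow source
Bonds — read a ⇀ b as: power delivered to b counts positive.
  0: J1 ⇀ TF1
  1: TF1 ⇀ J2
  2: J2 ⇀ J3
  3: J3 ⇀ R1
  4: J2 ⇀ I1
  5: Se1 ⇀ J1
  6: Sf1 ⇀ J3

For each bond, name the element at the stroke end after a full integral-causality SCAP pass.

#5 |J1  (Se1 fixes effort; stroke away)
#6 |Sf1  (Sf1: flow source, stroke at near end)
#0 |TF1  (0-jn J1 has e-setter on 5)
#2 |J3  (common-f at J3 fixed by 6)
#3 |J3  (J3 flow already set via bond 6)
#1 |J2  (through TF1, causality passes straight; one stroke at TF1)
#4 |I1  (0-jn J2 has e-setter on 1)

β0 →TF1
β1 →J2
β2 →J3
β3 →J3
β4 →I1
β5 →J1
β6 →Sf1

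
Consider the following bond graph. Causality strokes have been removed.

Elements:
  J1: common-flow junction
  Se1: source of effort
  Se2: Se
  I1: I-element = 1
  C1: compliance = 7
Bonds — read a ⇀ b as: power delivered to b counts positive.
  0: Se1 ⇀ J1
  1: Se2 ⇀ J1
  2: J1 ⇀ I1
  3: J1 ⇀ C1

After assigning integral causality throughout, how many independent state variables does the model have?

bond 0 |J1  (Se1: effort source, stroke at far end)
bond 1 |J1  (Se2 (Se) sets effort on bond)
bond 2 |I1  (I1 outputs flow p/I1)
bond 3 |J1  (common-f at J1 fixed by 2)

2  (C1, I1 all integral)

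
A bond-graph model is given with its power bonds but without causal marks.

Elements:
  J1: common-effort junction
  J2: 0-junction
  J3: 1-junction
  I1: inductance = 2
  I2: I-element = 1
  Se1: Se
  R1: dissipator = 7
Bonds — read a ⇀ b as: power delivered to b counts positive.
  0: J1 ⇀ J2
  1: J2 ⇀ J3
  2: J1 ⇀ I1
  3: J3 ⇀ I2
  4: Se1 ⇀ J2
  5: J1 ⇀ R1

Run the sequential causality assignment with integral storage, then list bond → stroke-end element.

β0 |J1
β1 |J3
β2 |I1
β3 |I2
β4 |J2
β5 |R1

β4 stroke→J2  (Se1 (Se) sets effort on bond)
β0 stroke→J1  (J2: bond 4 brought effort, rest push out)
β1 stroke→J3  (J2 effort already set via bond 4)
β3 stroke→I2  (J3: last free bond brings flow in)
β2 stroke→I1  (J1 effort already set via bond 0)
β5 stroke→R1  (J1 effort already set via bond 0)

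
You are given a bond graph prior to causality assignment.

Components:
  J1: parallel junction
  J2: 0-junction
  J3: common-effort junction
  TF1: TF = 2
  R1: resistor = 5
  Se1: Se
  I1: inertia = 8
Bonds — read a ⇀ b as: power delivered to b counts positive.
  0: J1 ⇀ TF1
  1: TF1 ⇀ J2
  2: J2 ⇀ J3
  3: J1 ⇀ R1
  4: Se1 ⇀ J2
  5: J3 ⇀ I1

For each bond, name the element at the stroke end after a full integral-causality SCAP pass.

β0 →J1
β1 →TF1
β2 →J3
β3 →R1
β4 →J2
β5 →I1

bond 4 stroke at J2  (Se1: effort source, stroke at far end)
bond 1 stroke at TF1  (common-e at J2 fixed by 4)
bond 2 stroke at J3  (J2 effort already set via bond 4)
bond 5 stroke at I1  (0-jn J3 has e-setter on 2)
bond 0 stroke at J1  (TF TF1: opposite of bond 1)
bond 3 stroke at R1  (common-e at J1 fixed by 0)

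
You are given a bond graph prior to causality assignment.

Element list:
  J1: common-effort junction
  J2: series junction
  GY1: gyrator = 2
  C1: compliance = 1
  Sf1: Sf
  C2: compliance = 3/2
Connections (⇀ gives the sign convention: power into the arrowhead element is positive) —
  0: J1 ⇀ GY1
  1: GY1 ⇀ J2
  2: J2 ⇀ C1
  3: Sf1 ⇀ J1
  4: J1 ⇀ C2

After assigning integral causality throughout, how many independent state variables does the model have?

2  (C1, C2 all integral)

#3 →Sf1  (Sf1 fixes flow; stroke at Sf1)
#2 →J2  (C1: C, integral causality)
#1 →GY1  (closing 1-jn rule on J2)
#0 →GY1  (GY1 both-in/both-out from 1)
#4 →J1  (J1: last free bond brings effort in)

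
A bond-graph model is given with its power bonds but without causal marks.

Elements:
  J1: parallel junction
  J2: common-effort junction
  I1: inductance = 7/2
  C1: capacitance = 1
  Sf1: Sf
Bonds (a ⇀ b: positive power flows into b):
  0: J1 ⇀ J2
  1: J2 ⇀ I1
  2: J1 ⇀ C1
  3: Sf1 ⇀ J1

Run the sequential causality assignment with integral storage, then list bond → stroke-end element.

bond 0 →J2
bond 1 →I1
bond 2 →J1
bond 3 →Sf1

b3 stroke at Sf1  (Sf1: flow source, stroke at near end)
b1 stroke at I1  (I1 integral (f out))
b0 stroke at J2  (closing 0-jn rule on J2)
b2 stroke at J1  (J1 needs exactly one e-in)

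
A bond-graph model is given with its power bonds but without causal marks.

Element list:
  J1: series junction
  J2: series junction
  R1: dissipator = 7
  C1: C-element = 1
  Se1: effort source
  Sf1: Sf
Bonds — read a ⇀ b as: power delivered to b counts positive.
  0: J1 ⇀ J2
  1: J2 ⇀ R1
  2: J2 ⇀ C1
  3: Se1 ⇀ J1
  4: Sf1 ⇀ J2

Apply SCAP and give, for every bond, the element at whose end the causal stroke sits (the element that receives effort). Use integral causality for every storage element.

bond 0 stroke at J2
bond 1 stroke at J2
bond 2 stroke at J2
bond 3 stroke at J1
bond 4 stroke at Sf1

#3 →J1  (Se1: effort source, stroke at far end)
#4 →Sf1  (Sf1 (Sf) sets flow on bond)
#0 →J2  (only one flow-in slot at J1)
#1 →J2  (J2: bond 4 brought flow, rest push out)
#2 →J2  (J2: bond 4 brought flow, rest push out)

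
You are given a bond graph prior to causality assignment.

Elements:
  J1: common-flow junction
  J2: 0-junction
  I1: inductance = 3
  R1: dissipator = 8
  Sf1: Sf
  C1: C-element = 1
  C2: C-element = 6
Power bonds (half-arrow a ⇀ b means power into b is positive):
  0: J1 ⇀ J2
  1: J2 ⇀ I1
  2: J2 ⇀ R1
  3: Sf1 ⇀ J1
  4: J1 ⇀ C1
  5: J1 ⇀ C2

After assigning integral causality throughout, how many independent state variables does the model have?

3  (C1, C2, I1 all integral)

#3 →Sf1  (Sf1: flow source, stroke at near end)
#0 →J1  (1-jn J1 has f-setter on 3)
#4 →J1  (J1: bond 3 brought flow, rest push out)
#5 →J1  (J1 flow already set via bond 3)
#1 →I1  (prefer integral on I1)
#2 →J2  (only one effort-in slot at J2)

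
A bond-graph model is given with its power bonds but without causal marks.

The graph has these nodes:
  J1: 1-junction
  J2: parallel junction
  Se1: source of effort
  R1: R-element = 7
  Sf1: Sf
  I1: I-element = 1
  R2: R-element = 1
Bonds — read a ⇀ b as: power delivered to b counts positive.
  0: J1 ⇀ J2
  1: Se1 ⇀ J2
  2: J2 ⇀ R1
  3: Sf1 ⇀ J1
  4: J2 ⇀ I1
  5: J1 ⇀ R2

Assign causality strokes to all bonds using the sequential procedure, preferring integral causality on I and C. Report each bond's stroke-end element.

bond 0 →J1
bond 1 →J2
bond 2 →R1
bond 3 →Sf1
bond 4 →I1
bond 5 →J1

#1 stroke at J2  (source Se1 imposes e)
#3 stroke at Sf1  (Sf1 fixes flow; stroke at Sf1)
#0 stroke at J1  (common-f at J1 fixed by 3)
#5 stroke at J1  (1-jn J1 has f-setter on 3)
#2 stroke at R1  (J2 effort already set via bond 1)
#4 stroke at I1  (J2: bond 1 brought effort, rest push out)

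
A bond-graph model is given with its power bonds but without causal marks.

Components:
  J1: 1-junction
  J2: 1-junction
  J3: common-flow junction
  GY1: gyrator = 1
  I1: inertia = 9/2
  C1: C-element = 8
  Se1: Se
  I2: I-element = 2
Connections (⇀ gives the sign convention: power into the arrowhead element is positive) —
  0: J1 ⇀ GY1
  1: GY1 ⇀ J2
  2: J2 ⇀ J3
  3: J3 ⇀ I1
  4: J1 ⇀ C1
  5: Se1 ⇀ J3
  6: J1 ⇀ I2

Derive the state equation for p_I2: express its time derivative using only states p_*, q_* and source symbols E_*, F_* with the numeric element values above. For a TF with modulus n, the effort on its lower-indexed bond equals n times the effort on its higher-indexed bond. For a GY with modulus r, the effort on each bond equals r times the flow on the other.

dp_I2/dt = -2*p_I1/9 - q_C1/8

bond 5 →J3  (source Se1 imposes e)
bond 3 →I1  (I1 integral (f out))
bond 2 →J3  (1-jn J3 has f-setter on 3)
bond 1 →J2  (common-f at J2 fixed by 2)
bond 0 →J1  (GY GY1: same side as bond 1)
bond 4 →J1  (C1: C, integral causality)
bond 6 →I2  (J1 needs exactly one f-in)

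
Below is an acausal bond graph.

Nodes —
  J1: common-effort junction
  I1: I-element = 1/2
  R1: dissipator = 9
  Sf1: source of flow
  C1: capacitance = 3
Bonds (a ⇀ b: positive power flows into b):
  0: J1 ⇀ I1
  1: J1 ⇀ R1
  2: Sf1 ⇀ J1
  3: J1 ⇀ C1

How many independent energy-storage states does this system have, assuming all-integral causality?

2  (C1, I1 all integral)

b2 stroke→Sf1  (Sf1 (Sf) sets flow on bond)
b0 stroke→I1  (I1: I, integral causality)
b3 stroke→J1  (C1: C, integral causality)
b1 stroke→R1  (J1 effort already set via bond 3)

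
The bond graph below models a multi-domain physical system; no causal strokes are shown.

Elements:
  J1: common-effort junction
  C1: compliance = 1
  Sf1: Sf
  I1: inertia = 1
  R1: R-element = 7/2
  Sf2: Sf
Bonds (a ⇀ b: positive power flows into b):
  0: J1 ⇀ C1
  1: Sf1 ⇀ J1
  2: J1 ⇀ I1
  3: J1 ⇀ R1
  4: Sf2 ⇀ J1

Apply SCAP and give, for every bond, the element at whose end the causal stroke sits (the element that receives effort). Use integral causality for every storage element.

b1 →Sf1  (Sf1: flow source, stroke at near end)
b4 →Sf2  (source Sf2 imposes f)
b0 →J1  (prefer integral on C1)
b2 →I1  (common-e at J1 fixed by 0)
b3 →R1  (common-e at J1 fixed by 0)

bond 0 stroke at J1
bond 1 stroke at Sf1
bond 2 stroke at I1
bond 3 stroke at R1
bond 4 stroke at Sf2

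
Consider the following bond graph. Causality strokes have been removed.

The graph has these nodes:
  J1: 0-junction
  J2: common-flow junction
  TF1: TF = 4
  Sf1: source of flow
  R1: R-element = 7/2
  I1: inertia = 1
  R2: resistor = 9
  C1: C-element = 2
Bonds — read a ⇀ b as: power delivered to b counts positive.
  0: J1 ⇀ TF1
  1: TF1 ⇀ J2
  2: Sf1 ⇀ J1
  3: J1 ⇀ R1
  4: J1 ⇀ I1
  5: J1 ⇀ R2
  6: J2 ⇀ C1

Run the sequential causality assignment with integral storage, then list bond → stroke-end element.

b0 →J1
b1 →TF1
b2 →Sf1
b3 →R1
b4 →I1
b5 →R2
b6 →J2

b2 stroke→Sf1  (Sf1: flow source, stroke at near end)
b4 stroke→I1  (prefer integral on I1)
b6 stroke→J2  (prefer integral on C1)
b1 stroke→TF1  (closing 1-jn rule on J2)
b0 stroke→J1  (through TF1, causality passes straight; one stroke at TF1)
b3 stroke→R1  (J1 effort already set via bond 0)
b5 stroke→R2  (J1 effort already set via bond 0)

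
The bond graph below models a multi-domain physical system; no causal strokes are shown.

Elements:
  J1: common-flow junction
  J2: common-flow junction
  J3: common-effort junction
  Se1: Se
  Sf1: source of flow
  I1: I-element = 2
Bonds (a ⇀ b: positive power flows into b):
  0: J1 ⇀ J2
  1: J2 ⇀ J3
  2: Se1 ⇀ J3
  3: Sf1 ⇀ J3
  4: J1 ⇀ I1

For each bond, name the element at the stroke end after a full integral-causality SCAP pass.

β2 stroke→J3  (Se1 (Se) sets effort on bond)
β3 stroke→Sf1  (source Sf1 imposes f)
β1 stroke→J2  (J3: bond 2 brought effort, rest push out)
β0 stroke→J1  (only one flow-in slot at J2)
β4 stroke→I1  (J1 needs exactly one f-in)

β0 stroke→J1
β1 stroke→J2
β2 stroke→J3
β3 stroke→Sf1
β4 stroke→I1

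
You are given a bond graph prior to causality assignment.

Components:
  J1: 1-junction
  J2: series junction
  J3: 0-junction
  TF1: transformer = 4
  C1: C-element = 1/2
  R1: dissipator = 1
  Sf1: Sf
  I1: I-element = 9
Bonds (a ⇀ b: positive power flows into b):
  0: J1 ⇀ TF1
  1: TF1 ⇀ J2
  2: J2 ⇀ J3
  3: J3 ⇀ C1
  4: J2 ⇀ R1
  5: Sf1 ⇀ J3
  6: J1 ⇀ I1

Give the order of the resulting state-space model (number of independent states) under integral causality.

2  (C1, I1 all integral)

#5 stroke→Sf1  (Sf1 (Sf) sets flow on bond)
#3 stroke→J3  (C1 outputs effort q/C1)
#2 stroke→J2  (common-e at J3 fixed by 3)
#6 stroke→I1  (prefer integral on I1)
#0 stroke→J1  (common-f at J1 fixed by 6)
#1 stroke→TF1  (through TF1, causality passes straight; one stroke at TF1)
#4 stroke→J2  (1-jn J2 has f-setter on 1)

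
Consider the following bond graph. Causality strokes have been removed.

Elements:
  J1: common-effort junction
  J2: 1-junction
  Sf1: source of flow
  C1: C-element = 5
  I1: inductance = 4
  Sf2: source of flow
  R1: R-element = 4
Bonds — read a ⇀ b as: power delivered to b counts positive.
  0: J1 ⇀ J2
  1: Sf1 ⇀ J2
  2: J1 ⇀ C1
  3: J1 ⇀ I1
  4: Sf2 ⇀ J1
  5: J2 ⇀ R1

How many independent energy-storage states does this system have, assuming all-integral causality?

2  (C1, I1 all integral)

b1 →Sf1  (Sf1 fixes flow; stroke at Sf1)
b4 →Sf2  (Sf2: flow source, stroke at near end)
b0 →J2  (1-jn J2 has f-setter on 1)
b5 →J2  (common-f at J2 fixed by 1)
b2 →J1  (C1 integral (e out))
b3 →I1  (common-e at J1 fixed by 2)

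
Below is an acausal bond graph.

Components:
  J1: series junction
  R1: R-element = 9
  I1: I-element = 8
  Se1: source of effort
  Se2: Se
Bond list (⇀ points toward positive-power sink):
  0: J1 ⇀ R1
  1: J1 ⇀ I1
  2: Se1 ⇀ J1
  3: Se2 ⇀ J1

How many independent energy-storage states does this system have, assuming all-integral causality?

1  (I1 all integral)

b2 |J1  (Se1 fixes effort; stroke away)
b3 |J1  (Se2 fixes effort; stroke away)
b1 |I1  (prefer integral on I1)
b0 |J1  (1-jn J1 has f-setter on 1)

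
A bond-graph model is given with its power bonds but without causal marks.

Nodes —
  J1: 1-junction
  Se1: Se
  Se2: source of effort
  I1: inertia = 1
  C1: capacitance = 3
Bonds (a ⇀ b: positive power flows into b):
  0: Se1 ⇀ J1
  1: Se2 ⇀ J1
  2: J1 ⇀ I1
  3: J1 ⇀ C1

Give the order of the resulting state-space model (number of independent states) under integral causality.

#0 |J1  (source Se1 imposes e)
#1 |J1  (Se2: effort source, stroke at far end)
#2 |I1  (I1: I, integral causality)
#3 |J1  (common-f at J1 fixed by 2)

2  (C1, I1 all integral)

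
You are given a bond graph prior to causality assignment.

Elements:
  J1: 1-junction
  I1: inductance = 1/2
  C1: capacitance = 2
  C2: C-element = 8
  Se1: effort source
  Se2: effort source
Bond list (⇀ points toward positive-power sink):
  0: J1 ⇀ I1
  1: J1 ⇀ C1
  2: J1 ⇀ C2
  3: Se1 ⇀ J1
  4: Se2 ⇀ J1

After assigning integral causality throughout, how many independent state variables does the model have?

3  (C1, C2, I1 all integral)

#3 |J1  (source Se1 imposes e)
#4 |J1  (Se2 (Se) sets effort on bond)
#0 |I1  (I1 integral (f out))
#1 |J1  (J1 flow already set via bond 0)
#2 |J1  (1-jn J1 has f-setter on 0)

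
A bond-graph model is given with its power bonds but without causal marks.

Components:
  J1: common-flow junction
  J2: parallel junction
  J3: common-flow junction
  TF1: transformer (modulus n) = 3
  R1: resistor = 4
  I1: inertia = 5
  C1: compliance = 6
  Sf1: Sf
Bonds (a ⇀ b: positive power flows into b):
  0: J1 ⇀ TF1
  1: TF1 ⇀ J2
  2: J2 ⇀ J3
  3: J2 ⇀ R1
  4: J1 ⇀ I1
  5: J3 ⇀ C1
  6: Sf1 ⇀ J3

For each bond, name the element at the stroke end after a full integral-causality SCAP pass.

#6 |Sf1  (Sf1 (Sf) sets flow on bond)
#2 |J3  (J3: bond 6 brought flow, rest push out)
#5 |J3  (J3 flow already set via bond 6)
#4 |I1  (I1: I, integral causality)
#0 |J1  (J1 flow already set via bond 4)
#1 |TF1  (TF1 one-in-one-out from 0)
#3 |J2  (closing 0-jn rule on J2)

β0 →J1
β1 →TF1
β2 →J3
β3 →J2
β4 →I1
β5 →J3
β6 →Sf1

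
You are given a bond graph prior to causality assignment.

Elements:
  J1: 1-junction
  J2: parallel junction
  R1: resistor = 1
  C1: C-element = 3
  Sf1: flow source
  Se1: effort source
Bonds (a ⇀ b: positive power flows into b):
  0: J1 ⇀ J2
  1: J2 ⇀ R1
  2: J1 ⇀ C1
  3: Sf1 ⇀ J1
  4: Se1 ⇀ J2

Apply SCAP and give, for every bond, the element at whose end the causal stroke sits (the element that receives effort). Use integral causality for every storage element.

#0 stroke at J1
#1 stroke at R1
#2 stroke at J1
#3 stroke at Sf1
#4 stroke at J2

#3 stroke at Sf1  (source Sf1 imposes f)
#4 stroke at J2  (Se1 (Se) sets effort on bond)
#0 stroke at J1  (1-jn J1 has f-setter on 3)
#2 stroke at J1  (common-f at J1 fixed by 3)
#1 stroke at R1  (common-e at J2 fixed by 4)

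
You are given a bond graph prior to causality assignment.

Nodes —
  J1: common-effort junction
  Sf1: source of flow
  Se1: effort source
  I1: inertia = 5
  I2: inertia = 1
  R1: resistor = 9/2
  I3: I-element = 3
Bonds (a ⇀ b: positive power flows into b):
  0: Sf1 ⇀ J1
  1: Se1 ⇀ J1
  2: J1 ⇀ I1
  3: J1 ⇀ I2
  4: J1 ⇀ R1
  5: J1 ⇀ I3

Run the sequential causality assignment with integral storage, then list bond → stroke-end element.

#0 |Sf1
#1 |J1
#2 |I1
#3 |I2
#4 |R1
#5 |I3

b0 stroke→Sf1  (Sf1: flow source, stroke at near end)
b1 stroke→J1  (Se1 (Se) sets effort on bond)
b2 stroke→I1  (J1 effort already set via bond 1)
b3 stroke→I2  (0-jn J1 has e-setter on 1)
b4 stroke→R1  (common-e at J1 fixed by 1)
b5 stroke→I3  (J1 effort already set via bond 1)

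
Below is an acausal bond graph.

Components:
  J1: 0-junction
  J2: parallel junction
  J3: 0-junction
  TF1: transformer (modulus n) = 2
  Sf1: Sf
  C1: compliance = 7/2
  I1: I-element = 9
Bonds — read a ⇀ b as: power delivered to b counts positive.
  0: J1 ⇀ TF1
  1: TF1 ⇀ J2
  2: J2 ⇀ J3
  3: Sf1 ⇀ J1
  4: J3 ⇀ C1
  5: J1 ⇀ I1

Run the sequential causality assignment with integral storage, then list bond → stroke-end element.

β3 stroke at Sf1  (Sf1: flow source, stroke at near end)
β4 stroke at J3  (C1 outputs effort q/C1)
β2 stroke at J2  (J3: bond 4 brought effort, rest push out)
β1 stroke at TF1  (common-e at J2 fixed by 2)
β0 stroke at J1  (TF1 one-in-one-out from 1)
β5 stroke at I1  (common-e at J1 fixed by 0)

bond 0 →J1
bond 1 →TF1
bond 2 →J2
bond 3 →Sf1
bond 4 →J3
bond 5 →I1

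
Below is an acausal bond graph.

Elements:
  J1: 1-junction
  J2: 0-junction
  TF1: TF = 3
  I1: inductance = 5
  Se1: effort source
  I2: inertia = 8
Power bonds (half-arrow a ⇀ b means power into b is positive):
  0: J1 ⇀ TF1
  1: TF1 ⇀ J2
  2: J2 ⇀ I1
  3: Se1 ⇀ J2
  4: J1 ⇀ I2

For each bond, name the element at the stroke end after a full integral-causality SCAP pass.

#3 stroke at J2  (Se1 (Se) sets effort on bond)
#1 stroke at TF1  (common-e at J2 fixed by 3)
#2 stroke at I1  (common-e at J2 fixed by 3)
#0 stroke at J1  (TF1: transformer flips bond 1)
#4 stroke at I2  (J1 needs exactly one f-in)

bond 0 →J1
bond 1 →TF1
bond 2 →I1
bond 3 →J2
bond 4 →I2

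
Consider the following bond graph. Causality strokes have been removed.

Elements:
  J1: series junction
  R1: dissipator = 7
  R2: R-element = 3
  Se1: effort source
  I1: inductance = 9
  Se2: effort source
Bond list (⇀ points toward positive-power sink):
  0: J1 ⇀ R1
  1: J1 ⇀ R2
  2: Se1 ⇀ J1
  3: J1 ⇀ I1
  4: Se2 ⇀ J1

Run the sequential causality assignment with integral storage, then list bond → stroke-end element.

b2 |J1  (Se1 (Se) sets effort on bond)
b4 |J1  (Se2 (Se) sets effort on bond)
b3 |I1  (I1: I, integral causality)
b0 |J1  (common-f at J1 fixed by 3)
b1 |J1  (J1: bond 3 brought flow, rest push out)

bond 0 stroke at J1
bond 1 stroke at J1
bond 2 stroke at J1
bond 3 stroke at I1
bond 4 stroke at J1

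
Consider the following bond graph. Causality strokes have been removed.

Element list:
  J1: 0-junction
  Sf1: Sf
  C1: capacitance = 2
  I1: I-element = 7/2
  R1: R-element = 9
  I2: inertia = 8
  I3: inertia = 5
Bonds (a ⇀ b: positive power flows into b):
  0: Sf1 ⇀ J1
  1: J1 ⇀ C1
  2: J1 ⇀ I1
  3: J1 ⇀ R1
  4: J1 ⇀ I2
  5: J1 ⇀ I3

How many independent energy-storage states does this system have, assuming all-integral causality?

β0 |Sf1  (source Sf1 imposes f)
β1 |J1  (C1 outputs effort q/C1)
β2 |I1  (common-e at J1 fixed by 1)
β3 |R1  (J1 effort already set via bond 1)
β4 |I2  (common-e at J1 fixed by 1)
β5 |I3  (0-jn J1 has e-setter on 1)

4  (C1, I1, I2, I3 all integral)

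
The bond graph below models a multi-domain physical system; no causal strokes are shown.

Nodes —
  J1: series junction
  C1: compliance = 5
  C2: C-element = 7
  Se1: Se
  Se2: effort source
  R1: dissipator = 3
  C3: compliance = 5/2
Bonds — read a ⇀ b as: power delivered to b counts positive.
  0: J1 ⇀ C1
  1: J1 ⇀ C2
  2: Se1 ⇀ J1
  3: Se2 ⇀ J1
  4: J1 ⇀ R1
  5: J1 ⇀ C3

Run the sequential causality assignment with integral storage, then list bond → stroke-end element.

b2 |J1  (Se1: effort source, stroke at far end)
b3 |J1  (Se2 (Se) sets effort on bond)
b0 |J1  (C1: C, integral causality)
b1 |J1  (prefer integral on C2)
b5 |J1  (prefer integral on C3)
b4 |R1  (J1 needs exactly one f-in)

bond 0 stroke at J1
bond 1 stroke at J1
bond 2 stroke at J1
bond 3 stroke at J1
bond 4 stroke at R1
bond 5 stroke at J1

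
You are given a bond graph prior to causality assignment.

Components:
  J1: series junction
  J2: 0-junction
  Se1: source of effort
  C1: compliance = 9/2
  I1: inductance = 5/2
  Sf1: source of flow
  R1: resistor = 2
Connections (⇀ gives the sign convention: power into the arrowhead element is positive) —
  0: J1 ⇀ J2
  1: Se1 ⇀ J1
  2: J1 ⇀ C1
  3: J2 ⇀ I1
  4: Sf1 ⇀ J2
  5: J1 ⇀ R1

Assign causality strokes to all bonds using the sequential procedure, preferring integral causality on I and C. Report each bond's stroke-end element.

bond 1 stroke→J1  (Se1: effort source, stroke at far end)
bond 4 stroke→Sf1  (Sf1 fixes flow; stroke at Sf1)
bond 2 stroke→J1  (prefer integral on C1)
bond 3 stroke→I1  (I1 integral (f out))
bond 0 stroke→J2  (closing 0-jn rule on J2)
bond 5 stroke→J1  (1-jn J1 has f-setter on 0)

#0 stroke→J2
#1 stroke→J1
#2 stroke→J1
#3 stroke→I1
#4 stroke→Sf1
#5 stroke→J1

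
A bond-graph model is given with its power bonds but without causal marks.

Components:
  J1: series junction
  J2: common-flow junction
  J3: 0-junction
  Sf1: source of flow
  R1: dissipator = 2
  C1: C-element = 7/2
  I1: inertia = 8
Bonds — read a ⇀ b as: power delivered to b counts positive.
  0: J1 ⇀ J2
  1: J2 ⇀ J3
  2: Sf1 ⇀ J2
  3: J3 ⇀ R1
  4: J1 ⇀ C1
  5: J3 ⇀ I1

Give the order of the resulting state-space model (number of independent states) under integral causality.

#2 →Sf1  (source Sf1 imposes f)
#0 →J2  (J2: bond 2 brought flow, rest push out)
#1 →J2  (J2: bond 2 brought flow, rest push out)
#4 →J1  (common-f at J1 fixed by 0)
#5 →I1  (prefer integral on I1)
#3 →J3  (only one effort-in slot at J3)

2  (C1, I1 all integral)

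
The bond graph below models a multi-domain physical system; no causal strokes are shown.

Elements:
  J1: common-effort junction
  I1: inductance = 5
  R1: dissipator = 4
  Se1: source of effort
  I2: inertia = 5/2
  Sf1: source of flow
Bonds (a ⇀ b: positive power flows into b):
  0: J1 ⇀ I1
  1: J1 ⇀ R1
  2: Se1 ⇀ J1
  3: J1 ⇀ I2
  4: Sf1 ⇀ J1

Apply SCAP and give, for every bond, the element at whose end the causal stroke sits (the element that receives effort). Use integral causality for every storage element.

#0 stroke at I1
#1 stroke at R1
#2 stroke at J1
#3 stroke at I2
#4 stroke at Sf1

β2 →J1  (Se1: effort source, stroke at far end)
β4 →Sf1  (Sf1 (Sf) sets flow on bond)
β0 →I1  (J1: bond 2 brought effort, rest push out)
β1 →R1  (0-jn J1 has e-setter on 2)
β3 →I2  (J1 effort already set via bond 2)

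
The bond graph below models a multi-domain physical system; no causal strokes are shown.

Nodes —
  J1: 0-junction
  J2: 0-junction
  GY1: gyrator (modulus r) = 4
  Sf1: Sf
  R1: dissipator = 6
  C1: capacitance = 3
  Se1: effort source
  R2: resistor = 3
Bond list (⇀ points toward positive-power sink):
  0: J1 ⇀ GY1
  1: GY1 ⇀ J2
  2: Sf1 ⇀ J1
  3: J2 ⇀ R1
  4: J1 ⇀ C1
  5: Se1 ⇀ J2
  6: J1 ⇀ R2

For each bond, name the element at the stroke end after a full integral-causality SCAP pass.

#0 →GY1
#1 →GY1
#2 →Sf1
#3 →R1
#4 →J1
#5 →J2
#6 →R2

bond 2 |Sf1  (Sf1: flow source, stroke at near end)
bond 5 |J2  (source Se1 imposes e)
bond 1 |GY1  (common-e at J2 fixed by 5)
bond 3 |R1  (common-e at J2 fixed by 5)
bond 0 |GY1  (GY1: gyrator matches bond 1)
bond 4 |J1  (C1: C, integral causality)
bond 6 |R2  (0-jn J1 has e-setter on 4)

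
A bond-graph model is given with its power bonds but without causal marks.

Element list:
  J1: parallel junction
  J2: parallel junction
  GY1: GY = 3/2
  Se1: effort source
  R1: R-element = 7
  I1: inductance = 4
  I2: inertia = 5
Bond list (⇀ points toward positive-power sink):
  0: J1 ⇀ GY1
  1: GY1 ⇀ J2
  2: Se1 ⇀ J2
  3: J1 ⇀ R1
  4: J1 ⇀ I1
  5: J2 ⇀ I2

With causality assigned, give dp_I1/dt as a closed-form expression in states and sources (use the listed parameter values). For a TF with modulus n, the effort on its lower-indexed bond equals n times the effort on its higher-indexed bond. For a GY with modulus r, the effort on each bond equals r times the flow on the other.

bond 2 →J2  (Se1 (Se) sets effort on bond)
bond 1 →GY1  (J2: bond 2 brought effort, rest push out)
bond 5 →I2  (J2 effort already set via bond 2)
bond 0 →GY1  (GY1: gyrator matches bond 1)
bond 4 →I1  (prefer integral on I1)
bond 3 →J1  (closing 0-jn rule on J1)

dp_I1/dt = -14*E_Se1/3 - 7*p_I1/4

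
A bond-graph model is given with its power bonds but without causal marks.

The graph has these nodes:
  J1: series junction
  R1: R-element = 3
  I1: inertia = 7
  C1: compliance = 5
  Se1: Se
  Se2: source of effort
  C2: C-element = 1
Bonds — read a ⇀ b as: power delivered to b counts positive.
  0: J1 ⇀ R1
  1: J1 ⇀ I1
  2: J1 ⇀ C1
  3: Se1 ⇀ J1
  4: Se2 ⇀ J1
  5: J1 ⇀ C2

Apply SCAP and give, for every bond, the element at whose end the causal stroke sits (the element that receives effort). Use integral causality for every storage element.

bond 0 stroke→J1
bond 1 stroke→I1
bond 2 stroke→J1
bond 3 stroke→J1
bond 4 stroke→J1
bond 5 stroke→J1

bond 3 stroke at J1  (Se1: effort source, stroke at far end)
bond 4 stroke at J1  (Se2 fixes effort; stroke away)
bond 1 stroke at I1  (I1 integral (f out))
bond 0 stroke at J1  (1-jn J1 has f-setter on 1)
bond 2 stroke at J1  (1-jn J1 has f-setter on 1)
bond 5 stroke at J1  (1-jn J1 has f-setter on 1)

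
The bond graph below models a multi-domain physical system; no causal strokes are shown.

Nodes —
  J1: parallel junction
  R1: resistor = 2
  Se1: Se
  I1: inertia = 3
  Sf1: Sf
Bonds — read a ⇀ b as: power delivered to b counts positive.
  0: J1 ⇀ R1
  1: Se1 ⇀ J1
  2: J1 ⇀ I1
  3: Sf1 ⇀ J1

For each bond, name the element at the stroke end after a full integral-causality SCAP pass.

#0 stroke→R1
#1 stroke→J1
#2 stroke→I1
#3 stroke→Sf1

bond 1 stroke at J1  (Se1 (Se) sets effort on bond)
bond 3 stroke at Sf1  (Sf1: flow source, stroke at near end)
bond 0 stroke at R1  (J1 effort already set via bond 1)
bond 2 stroke at I1  (J1: bond 1 brought effort, rest push out)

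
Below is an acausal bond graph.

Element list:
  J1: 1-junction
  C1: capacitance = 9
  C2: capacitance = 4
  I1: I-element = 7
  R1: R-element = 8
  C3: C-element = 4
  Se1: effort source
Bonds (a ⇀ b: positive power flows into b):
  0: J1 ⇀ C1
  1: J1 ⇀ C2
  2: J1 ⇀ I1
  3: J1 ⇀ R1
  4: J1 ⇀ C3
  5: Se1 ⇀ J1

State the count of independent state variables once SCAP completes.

β5 stroke at J1  (source Se1 imposes e)
β0 stroke at J1  (C1: C, integral causality)
β1 stroke at J1  (C2 integral (e out))
β2 stroke at I1  (I1 outputs flow p/I1)
β3 stroke at J1  (1-jn J1 has f-setter on 2)
β4 stroke at J1  (J1 flow already set via bond 2)

4  (C1, C2, C3, I1 all integral)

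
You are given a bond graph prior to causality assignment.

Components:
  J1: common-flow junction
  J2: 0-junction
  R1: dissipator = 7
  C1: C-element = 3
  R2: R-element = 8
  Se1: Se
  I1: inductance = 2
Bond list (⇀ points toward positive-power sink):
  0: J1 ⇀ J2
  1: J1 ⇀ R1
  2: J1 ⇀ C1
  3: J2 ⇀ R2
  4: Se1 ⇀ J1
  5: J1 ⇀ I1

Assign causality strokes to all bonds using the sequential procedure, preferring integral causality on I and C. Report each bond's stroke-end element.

b0 stroke at J1
b1 stroke at J1
b2 stroke at J1
b3 stroke at J2
b4 stroke at J1
b5 stroke at I1

b4 stroke at J1  (Se1 fixes effort; stroke away)
b2 stroke at J1  (prefer integral on C1)
b5 stroke at I1  (I1 outputs flow p/I1)
b0 stroke at J1  (1-jn J1 has f-setter on 5)
b1 stroke at J1  (1-jn J1 has f-setter on 5)
b3 stroke at J2  (J2 needs exactly one e-in)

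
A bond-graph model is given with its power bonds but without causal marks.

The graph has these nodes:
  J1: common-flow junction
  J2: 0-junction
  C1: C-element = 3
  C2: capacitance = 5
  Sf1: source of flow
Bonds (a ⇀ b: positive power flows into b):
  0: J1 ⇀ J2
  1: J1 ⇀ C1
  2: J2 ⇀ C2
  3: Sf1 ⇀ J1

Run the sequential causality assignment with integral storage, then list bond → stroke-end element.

β0 stroke at J1
β1 stroke at J1
β2 stroke at J2
β3 stroke at Sf1

β3 →Sf1  (source Sf1 imposes f)
β0 →J1  (1-jn J1 has f-setter on 3)
β1 →J1  (J1 flow already set via bond 3)
β2 →J2  (only one effort-in slot at J2)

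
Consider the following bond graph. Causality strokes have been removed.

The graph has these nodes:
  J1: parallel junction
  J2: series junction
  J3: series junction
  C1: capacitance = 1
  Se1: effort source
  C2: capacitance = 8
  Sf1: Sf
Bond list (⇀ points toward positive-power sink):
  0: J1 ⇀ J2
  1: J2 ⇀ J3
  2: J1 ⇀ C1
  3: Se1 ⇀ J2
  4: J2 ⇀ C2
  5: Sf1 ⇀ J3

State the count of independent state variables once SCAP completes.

b3 stroke at J2  (Se1 fixes effort; stroke away)
b5 stroke at Sf1  (Sf1 fixes flow; stroke at Sf1)
b1 stroke at J3  (J3: bond 5 brought flow, rest push out)
b0 stroke at J2  (J2: bond 1 brought flow, rest push out)
b4 stroke at J2  (common-f at J2 fixed by 1)
b2 stroke at J1  (closing 0-jn rule on J1)

2  (C1, C2 all integral)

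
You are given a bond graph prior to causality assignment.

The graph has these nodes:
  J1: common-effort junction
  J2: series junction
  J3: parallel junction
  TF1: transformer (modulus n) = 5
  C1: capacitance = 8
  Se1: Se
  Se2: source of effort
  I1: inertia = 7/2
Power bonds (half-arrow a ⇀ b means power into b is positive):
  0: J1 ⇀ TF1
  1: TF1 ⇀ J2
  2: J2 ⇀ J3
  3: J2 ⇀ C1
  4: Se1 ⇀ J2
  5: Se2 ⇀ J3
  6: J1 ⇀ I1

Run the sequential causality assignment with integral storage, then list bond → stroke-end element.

β4 →J2  (Se1 fixes effort; stroke away)
β5 →J3  (Se2 fixes effort; stroke away)
β2 →J2  (common-e at J3 fixed by 5)
β3 →J2  (prefer integral on C1)
β1 →TF1  (closing 1-jn rule on J2)
β0 →J1  (through TF1, causality passes straight; one stroke at TF1)
β6 →I1  (0-jn J1 has e-setter on 0)

bond 0 stroke at J1
bond 1 stroke at TF1
bond 2 stroke at J2
bond 3 stroke at J2
bond 4 stroke at J2
bond 5 stroke at J3
bond 6 stroke at I1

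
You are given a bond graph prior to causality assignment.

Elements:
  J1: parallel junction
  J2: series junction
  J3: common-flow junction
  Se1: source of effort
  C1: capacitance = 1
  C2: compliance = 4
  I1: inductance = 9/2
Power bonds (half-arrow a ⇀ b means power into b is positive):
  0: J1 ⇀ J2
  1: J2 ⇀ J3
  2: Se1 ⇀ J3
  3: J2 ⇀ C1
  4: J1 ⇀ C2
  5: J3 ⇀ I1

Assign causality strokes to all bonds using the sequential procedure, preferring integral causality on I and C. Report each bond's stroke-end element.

β0 stroke at J2
β1 stroke at J3
β2 stroke at J3
β3 stroke at J2
β4 stroke at J1
β5 stroke at I1

#2 stroke at J3  (Se1 (Se) sets effort on bond)
#3 stroke at J2  (C1 outputs effort q/C1)
#4 stroke at J1  (C2 outputs effort q/C2)
#0 stroke at J2  (J1: bond 4 brought effort, rest push out)
#1 stroke at J3  (closing 1-jn rule on J2)
#5 stroke at I1  (J3: last free bond brings flow in)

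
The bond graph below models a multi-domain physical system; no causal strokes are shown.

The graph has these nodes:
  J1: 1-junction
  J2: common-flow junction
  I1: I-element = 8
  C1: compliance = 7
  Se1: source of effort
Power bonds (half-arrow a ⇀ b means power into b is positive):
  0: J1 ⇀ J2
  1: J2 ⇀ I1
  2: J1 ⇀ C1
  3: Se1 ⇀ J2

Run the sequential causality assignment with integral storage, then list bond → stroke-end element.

bond 0 stroke→J2
bond 1 stroke→I1
bond 2 stroke→J1
bond 3 stroke→J2

b3 |J2  (source Se1 imposes e)
b1 |I1  (I1: I, integral causality)
b0 |J2  (1-jn J2 has f-setter on 1)
b2 |J1  (1-jn J1 has f-setter on 0)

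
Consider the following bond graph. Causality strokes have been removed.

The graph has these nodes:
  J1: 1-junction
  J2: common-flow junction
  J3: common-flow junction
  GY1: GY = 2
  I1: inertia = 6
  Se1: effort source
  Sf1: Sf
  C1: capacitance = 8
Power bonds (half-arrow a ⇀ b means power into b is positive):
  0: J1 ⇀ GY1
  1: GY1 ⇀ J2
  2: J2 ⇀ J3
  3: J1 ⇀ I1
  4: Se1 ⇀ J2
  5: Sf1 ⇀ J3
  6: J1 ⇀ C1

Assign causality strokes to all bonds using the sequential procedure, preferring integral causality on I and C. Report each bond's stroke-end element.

b0 stroke at J1
b1 stroke at J2
b2 stroke at J3
b3 stroke at I1
b4 stroke at J2
b5 stroke at Sf1
b6 stroke at J1

b4 |J2  (source Se1 imposes e)
b5 |Sf1  (source Sf1 imposes f)
b2 |J3  (common-f at J3 fixed by 5)
b1 |J2  (1-jn J2 has f-setter on 2)
b0 |J1  (GY1: gyrator matches bond 1)
b3 |I1  (I1 integral (f out))
b6 |J1  (J1: bond 3 brought flow, rest push out)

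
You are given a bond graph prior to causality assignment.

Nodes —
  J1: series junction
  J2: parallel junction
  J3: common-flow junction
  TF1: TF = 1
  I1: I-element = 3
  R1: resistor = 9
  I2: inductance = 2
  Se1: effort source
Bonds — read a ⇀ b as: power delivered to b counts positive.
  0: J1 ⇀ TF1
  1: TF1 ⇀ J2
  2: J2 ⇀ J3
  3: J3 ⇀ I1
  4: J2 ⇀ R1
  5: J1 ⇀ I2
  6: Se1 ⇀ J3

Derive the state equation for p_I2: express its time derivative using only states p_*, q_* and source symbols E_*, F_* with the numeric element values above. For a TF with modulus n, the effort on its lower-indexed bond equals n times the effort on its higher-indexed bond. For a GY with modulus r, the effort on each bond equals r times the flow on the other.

β6 stroke→J3  (source Se1 imposes e)
β3 stroke→I1  (I1 outputs flow p/I1)
β2 stroke→J3  (J3 flow already set via bond 3)
β5 stroke→I2  (I2 integral (f out))
β0 stroke→J1  (J1 flow already set via bond 5)
β1 stroke→TF1  (through TF1, causality passes straight; one stroke at TF1)
β4 stroke→J2  (J2: last free bond brings effort in)

dp_I2/dt = 3*p_I1 - 9*p_I2/2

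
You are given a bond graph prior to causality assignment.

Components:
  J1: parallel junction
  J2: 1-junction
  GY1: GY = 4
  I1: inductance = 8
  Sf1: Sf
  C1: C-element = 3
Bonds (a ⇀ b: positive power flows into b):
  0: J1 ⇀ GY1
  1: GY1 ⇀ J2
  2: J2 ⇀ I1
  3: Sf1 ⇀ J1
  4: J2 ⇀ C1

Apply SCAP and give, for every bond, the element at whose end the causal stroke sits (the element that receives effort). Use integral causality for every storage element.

b3 |Sf1  (Sf1 fixes flow; stroke at Sf1)
b0 |J1  (J1: last free bond brings effort in)
b1 |J2  (GY1: gyrator matches bond 0)
b2 |I1  (I1 integral (f out))
b4 |J2  (common-f at J2 fixed by 2)

#0 stroke→J1
#1 stroke→J2
#2 stroke→I1
#3 stroke→Sf1
#4 stroke→J2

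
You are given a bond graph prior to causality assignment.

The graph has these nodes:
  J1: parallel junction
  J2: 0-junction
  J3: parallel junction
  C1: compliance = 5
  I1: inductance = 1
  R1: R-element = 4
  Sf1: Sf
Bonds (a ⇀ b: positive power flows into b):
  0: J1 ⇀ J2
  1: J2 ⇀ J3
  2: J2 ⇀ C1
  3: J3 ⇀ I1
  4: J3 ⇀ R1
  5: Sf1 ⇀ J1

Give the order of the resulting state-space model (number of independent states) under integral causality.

2  (C1, I1 all integral)

b5 |Sf1  (Sf1 fixes flow; stroke at Sf1)
b0 |J1  (J1: last free bond brings effort in)
b2 |J2  (C1: C, integral causality)
b1 |J3  (J2: bond 2 brought effort, rest push out)
b3 |I1  (0-jn J3 has e-setter on 1)
b4 |R1  (0-jn J3 has e-setter on 1)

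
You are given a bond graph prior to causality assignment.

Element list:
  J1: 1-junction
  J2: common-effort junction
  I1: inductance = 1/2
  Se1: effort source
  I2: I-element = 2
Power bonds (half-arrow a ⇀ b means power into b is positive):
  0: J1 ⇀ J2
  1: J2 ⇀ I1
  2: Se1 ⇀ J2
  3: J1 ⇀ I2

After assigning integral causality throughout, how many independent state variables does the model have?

2  (I1, I2 all integral)

bond 2 stroke at J2  (Se1: effort source, stroke at far end)
bond 0 stroke at J1  (0-jn J2 has e-setter on 2)
bond 1 stroke at I1  (0-jn J2 has e-setter on 2)
bond 3 stroke at I2  (closing 1-jn rule on J1)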